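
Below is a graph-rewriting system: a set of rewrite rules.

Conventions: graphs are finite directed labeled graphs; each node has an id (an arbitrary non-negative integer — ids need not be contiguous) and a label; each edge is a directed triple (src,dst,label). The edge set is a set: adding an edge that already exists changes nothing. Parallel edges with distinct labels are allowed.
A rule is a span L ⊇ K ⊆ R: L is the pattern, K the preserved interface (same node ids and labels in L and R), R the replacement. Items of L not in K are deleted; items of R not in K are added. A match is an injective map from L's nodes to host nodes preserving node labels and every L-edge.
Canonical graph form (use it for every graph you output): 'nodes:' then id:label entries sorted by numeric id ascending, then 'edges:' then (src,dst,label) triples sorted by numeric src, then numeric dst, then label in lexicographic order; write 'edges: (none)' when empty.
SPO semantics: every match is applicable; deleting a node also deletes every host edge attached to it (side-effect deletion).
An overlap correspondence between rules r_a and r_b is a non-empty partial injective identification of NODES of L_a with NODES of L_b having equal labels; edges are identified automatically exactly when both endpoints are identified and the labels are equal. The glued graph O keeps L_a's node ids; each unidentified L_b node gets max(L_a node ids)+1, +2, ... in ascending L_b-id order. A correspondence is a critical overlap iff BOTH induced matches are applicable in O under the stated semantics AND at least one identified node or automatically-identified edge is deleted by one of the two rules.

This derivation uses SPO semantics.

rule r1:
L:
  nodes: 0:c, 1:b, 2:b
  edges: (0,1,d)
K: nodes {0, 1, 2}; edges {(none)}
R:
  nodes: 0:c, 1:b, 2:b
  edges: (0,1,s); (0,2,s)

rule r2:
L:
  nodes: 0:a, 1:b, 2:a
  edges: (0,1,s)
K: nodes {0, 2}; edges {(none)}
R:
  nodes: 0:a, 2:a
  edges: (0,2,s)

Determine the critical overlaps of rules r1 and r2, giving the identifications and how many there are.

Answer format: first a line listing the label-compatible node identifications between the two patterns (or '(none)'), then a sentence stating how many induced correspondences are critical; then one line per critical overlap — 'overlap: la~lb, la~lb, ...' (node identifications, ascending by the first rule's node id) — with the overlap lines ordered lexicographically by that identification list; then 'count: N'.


label-compatible node identifications between L(r1) and L(r2): 1~1, 2~1
2 of the induced correspondences are critical overlaps of r1 and r2.
overlap: 1~1
overlap: 2~1
count: 2


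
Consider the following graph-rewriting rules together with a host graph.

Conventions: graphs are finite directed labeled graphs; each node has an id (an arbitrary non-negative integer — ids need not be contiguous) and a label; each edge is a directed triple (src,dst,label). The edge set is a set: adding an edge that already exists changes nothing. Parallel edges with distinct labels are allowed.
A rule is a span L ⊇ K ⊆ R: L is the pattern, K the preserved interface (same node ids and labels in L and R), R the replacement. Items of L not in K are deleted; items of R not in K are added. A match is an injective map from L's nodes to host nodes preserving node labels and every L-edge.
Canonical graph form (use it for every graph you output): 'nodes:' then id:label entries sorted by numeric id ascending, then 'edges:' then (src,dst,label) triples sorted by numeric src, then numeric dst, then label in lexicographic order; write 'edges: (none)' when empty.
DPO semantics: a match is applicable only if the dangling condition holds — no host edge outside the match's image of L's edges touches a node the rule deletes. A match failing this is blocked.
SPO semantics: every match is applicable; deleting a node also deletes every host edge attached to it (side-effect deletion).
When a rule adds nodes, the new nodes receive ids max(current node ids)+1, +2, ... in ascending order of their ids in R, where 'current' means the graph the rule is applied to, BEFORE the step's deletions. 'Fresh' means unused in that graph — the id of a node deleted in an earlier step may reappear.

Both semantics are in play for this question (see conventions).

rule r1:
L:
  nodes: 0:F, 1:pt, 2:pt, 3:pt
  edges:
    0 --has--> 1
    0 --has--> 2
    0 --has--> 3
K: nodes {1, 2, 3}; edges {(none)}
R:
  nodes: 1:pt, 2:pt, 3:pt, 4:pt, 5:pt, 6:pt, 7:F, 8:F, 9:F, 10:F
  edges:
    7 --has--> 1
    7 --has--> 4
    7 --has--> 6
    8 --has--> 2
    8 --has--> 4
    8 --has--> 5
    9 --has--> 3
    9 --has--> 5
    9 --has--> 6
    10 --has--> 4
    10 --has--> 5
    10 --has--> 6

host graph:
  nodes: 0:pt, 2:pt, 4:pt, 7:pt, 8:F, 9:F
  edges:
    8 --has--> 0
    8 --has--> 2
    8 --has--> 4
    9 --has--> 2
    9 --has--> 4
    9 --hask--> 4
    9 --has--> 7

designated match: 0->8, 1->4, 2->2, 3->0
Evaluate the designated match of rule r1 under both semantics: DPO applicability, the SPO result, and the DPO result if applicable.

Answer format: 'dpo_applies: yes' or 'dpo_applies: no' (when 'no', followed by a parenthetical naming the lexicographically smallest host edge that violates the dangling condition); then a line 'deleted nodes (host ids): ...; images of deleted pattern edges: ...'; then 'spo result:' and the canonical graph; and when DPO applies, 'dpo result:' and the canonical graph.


dpo_applies: yes
deleted nodes (host ids): 8; images of deleted pattern edges: (8,0,has); (8,2,has); (8,4,has)
spo result:
nodes: 0:pt, 2:pt, 4:pt, 7:pt, 9:F, 10:pt, 11:pt, 12:pt, 13:F, 14:F, 15:F, 16:F
edges: (9,2,has); (9,4,has); (9,4,hask); (9,7,has); (13,4,has); (13,10,has); (13,12,has); (14,2,has); (14,10,has); (14,11,has); (15,0,has); (15,11,has); (15,12,has); (16,10,has); (16,11,has); (16,12,has)
dpo result:
nodes: 0:pt, 2:pt, 4:pt, 7:pt, 9:F, 10:pt, 11:pt, 12:pt, 13:F, 14:F, 15:F, 16:F
edges: (9,2,has); (9,4,has); (9,4,hask); (9,7,has); (13,4,has); (13,10,has); (13,12,has); (14,2,has); (14,10,has); (14,11,has); (15,0,has); (15,11,has); (15,12,has); (16,10,has); (16,11,has); (16,12,has)


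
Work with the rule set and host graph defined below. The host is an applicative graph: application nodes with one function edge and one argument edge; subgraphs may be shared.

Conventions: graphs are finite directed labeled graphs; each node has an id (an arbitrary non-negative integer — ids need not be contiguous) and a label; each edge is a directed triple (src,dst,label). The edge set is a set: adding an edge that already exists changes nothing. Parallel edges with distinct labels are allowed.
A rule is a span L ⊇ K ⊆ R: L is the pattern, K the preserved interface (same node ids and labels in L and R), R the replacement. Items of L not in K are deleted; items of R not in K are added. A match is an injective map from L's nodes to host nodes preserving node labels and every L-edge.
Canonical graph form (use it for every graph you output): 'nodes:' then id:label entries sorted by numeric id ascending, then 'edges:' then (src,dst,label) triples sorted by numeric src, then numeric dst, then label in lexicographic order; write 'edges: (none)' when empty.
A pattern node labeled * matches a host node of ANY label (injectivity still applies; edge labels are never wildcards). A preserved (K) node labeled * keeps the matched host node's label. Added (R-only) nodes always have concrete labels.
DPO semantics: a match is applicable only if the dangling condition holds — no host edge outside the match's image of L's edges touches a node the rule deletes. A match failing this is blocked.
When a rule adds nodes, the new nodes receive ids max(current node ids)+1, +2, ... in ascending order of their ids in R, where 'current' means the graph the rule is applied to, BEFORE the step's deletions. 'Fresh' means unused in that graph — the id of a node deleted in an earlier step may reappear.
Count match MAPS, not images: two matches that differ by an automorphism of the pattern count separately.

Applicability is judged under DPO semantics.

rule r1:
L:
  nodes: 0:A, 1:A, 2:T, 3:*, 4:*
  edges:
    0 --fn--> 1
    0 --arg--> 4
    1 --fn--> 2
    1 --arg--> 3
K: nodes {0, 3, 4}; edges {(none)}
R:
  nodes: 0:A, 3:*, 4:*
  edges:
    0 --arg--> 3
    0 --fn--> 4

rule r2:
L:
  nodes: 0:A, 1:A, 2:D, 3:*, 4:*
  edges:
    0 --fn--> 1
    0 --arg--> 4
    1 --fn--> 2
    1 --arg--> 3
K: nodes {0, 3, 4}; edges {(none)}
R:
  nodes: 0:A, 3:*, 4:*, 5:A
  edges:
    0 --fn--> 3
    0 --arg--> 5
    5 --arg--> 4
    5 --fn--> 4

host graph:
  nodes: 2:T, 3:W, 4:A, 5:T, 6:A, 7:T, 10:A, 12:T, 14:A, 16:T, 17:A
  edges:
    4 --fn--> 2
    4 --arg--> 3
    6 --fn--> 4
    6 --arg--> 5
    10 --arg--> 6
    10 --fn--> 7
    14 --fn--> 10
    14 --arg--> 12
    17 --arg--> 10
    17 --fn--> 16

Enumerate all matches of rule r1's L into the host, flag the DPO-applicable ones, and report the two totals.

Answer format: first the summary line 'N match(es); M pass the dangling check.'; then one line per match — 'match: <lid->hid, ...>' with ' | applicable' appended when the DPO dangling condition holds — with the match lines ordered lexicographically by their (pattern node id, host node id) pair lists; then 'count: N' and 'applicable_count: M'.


2 match(es); 1 pass the dangling check.
match: 0->6, 1->4, 2->2, 3->3, 4->5 | applicable
match: 0->14, 1->10, 2->7, 3->6, 4->12
count: 2
applicable_count: 1


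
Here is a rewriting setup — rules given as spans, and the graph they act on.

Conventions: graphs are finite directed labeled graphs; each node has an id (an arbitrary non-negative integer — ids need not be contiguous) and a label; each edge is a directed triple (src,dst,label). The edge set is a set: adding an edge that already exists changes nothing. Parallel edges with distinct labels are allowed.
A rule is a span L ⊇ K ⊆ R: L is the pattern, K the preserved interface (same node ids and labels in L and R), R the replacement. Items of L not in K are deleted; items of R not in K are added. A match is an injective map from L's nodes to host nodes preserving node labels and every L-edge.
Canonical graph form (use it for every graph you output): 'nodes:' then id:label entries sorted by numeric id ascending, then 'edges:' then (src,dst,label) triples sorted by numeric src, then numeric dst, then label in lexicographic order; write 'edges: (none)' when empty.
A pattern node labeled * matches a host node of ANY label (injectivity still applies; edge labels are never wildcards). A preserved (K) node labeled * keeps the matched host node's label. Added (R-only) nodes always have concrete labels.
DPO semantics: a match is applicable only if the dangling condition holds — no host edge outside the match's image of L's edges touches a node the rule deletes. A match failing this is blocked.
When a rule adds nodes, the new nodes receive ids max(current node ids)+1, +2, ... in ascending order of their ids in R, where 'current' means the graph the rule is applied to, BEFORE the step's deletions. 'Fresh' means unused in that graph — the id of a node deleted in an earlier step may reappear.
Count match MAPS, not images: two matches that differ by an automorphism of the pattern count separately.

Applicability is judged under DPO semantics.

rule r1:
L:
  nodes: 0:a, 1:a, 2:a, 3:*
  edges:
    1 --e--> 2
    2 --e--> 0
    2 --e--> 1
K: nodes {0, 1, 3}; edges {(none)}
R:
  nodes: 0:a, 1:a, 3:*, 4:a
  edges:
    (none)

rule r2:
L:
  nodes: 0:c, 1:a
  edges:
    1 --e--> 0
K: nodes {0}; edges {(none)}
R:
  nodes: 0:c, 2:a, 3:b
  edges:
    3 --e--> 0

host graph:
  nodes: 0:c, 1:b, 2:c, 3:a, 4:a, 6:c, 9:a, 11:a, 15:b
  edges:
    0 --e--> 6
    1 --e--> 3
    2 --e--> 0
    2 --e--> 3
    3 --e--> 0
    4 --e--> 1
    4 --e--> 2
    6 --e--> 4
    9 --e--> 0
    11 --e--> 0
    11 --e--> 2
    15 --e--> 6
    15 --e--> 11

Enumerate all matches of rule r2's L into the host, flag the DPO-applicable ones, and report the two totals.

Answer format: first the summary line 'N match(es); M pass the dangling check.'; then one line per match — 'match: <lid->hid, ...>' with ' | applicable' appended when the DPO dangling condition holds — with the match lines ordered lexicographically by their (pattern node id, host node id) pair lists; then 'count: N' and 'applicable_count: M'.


5 match(es); 1 pass the dangling check.
match: 0->0, 1->3
match: 0->0, 1->9 | applicable
match: 0->0, 1->11
match: 0->2, 1->4
match: 0->2, 1->11
count: 5
applicable_count: 1


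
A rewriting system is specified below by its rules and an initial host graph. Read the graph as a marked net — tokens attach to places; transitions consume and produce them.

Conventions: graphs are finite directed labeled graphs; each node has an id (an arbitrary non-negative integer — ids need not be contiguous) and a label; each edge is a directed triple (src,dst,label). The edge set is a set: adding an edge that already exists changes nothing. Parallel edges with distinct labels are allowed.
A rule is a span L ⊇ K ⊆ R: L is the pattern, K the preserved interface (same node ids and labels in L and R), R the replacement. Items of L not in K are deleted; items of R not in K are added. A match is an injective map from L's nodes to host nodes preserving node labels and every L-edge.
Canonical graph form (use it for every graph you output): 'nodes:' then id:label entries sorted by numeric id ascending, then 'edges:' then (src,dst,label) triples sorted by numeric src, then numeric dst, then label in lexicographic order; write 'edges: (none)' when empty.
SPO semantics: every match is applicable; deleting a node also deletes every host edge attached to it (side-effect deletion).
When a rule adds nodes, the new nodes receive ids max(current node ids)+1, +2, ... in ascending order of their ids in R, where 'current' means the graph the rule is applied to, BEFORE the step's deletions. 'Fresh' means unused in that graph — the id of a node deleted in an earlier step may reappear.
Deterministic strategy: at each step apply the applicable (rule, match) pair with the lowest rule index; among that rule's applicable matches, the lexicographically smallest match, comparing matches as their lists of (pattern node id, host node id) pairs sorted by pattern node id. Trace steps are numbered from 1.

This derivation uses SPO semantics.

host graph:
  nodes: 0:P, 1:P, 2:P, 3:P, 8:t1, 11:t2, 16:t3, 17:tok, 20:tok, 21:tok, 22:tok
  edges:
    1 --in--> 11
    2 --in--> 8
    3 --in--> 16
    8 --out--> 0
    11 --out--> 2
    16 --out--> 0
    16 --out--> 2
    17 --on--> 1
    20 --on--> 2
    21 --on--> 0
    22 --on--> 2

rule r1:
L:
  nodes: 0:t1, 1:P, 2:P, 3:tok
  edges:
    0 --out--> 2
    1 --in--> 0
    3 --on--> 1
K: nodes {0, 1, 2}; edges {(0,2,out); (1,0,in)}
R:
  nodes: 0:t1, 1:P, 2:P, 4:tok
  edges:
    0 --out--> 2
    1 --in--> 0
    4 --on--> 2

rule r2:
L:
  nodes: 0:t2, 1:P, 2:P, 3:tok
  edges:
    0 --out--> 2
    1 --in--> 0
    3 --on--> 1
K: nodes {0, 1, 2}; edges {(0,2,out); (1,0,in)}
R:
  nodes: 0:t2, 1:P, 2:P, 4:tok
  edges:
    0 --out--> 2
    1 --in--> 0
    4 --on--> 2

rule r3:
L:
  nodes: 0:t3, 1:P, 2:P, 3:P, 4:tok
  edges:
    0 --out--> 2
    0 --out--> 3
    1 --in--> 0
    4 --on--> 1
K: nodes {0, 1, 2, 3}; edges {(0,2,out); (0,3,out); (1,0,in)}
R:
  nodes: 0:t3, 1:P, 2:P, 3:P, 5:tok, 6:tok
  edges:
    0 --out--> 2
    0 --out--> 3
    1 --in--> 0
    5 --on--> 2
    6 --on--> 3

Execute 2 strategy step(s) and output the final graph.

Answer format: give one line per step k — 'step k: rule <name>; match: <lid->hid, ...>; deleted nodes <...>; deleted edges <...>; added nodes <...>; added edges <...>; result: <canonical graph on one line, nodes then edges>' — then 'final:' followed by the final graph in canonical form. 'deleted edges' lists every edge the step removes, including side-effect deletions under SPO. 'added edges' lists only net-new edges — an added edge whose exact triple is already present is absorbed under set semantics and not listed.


step 1: rule r1; match: 0->8, 1->2, 2->0, 3->20; deleted nodes 20; deleted edges (20,2,on); added nodes 23; added edges (23,0,on); result: nodes: 0:P, 1:P, 2:P, 3:P, 8:t1, 11:t2, 16:t3, 17:tok, 21:tok, 22:tok, 23:tok edges: (1,11,in); (2,8,in); (3,16,in); (8,0,out); (11,2,out); (16,0,out); (16,2,out); (17,1,on); (21,0,on); (22,2,on); (23,0,on)
step 2: rule r1; match: 0->8, 1->2, 2->0, 3->22; deleted nodes 22; deleted edges (22,2,on); added nodes 24; added edges (24,0,on); result: nodes: 0:P, 1:P, 2:P, 3:P, 8:t1, 11:t2, 16:t3, 17:tok, 21:tok, 23:tok, 24:tok edges: (1,11,in); (2,8,in); (3,16,in); (8,0,out); (11,2,out); (16,0,out); (16,2,out); (17,1,on); (21,0,on); (23,0,on); (24,0,on)
final:
nodes: 0:P, 1:P, 2:P, 3:P, 8:t1, 11:t2, 16:t3, 17:tok, 21:tok, 23:tok, 24:tok
edges: (1,11,in); (2,8,in); (3,16,in); (8,0,out); (11,2,out); (16,0,out); (16,2,out); (17,1,on); (21,0,on); (23,0,on); (24,0,on)


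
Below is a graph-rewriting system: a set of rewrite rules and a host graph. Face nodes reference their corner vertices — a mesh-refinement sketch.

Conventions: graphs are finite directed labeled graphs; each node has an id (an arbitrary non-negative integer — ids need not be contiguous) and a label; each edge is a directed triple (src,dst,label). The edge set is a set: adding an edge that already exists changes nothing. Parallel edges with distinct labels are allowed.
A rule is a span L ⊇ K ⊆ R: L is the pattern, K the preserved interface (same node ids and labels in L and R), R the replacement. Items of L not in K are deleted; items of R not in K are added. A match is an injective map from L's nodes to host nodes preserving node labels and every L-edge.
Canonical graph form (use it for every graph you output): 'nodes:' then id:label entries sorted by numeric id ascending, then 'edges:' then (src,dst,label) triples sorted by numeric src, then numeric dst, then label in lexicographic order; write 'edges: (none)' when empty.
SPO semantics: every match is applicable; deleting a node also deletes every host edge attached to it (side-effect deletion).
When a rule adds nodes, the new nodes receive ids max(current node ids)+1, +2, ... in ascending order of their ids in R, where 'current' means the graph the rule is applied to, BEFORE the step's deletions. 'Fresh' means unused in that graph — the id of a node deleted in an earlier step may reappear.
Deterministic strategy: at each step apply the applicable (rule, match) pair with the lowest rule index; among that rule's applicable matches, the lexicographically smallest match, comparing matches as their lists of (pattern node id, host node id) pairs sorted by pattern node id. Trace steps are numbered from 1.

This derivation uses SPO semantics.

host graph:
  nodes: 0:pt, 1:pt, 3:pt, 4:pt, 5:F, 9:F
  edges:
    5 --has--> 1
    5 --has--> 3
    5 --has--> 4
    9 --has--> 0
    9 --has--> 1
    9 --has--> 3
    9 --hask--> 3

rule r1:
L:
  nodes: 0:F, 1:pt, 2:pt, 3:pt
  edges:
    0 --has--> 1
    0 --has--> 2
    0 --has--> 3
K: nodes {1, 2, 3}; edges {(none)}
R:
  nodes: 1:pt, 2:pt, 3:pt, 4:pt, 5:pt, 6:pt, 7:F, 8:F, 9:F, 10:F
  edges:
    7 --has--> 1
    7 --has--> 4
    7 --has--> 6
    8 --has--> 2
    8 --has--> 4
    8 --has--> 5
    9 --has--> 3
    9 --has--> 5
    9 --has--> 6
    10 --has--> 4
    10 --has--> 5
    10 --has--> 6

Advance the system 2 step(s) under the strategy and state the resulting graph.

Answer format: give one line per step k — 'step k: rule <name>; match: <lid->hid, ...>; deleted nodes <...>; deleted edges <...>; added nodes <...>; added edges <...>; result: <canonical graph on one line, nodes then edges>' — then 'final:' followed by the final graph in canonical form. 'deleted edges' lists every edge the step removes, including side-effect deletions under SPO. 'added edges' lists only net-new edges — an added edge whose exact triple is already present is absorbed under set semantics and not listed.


step 1: rule r1; match: 0->5, 1->1, 2->3, 3->4; deleted nodes 5; deleted edges (5,1,has); (5,3,has); (5,4,has); added nodes 10, 11, 12, 13, 14, 15, 16; added edges (13,1,has); (13,10,has); (13,12,has); (14,3,has); (14,10,has); (14,11,has); (15,4,has); (15,11,has); (15,12,has); (16,10,has); (16,11,has); (16,12,has); result: nodes: 0:pt, 1:pt, 3:pt, 4:pt, 9:F, 10:pt, 11:pt, 12:pt, 13:F, 14:F, 15:F, 16:F edges: (9,0,has); (9,1,has); (9,3,has); (9,3,hask); (13,1,has); (13,10,has); (13,12,has); (14,3,has); (14,10,has); (14,11,has); (15,4,has); (15,11,has); (15,12,has); (16,10,has); (16,11,has); (16,12,has)
step 2: rule r1; match: 0->9, 1->0, 2->1, 3->3; deleted nodes 9; deleted edges (9,0,has); (9,1,has); (9,3,has); (9,3,hask); added nodes 17, 18, 19, 20, 21, 22, 23; added edges (20,0,has); (20,17,has); (20,19,has); (21,1,has); (21,17,has); (21,18,has); (22,3,has); (22,18,has); (22,19,has); (23,17,has); (23,18,has); (23,19,has); result: nodes: 0:pt, 1:pt, 3:pt, 4:pt, 10:pt, 11:pt, 12:pt, 13:F, 14:F, 15:F, 16:F, 17:pt, 18:pt, 19:pt, 20:F, 21:F, 22:F, 23:F edges: (13,1,has); (13,10,has); (13,12,has); (14,3,has); (14,10,has); (14,11,has); (15,4,has); (15,11,has); (15,12,has); (16,10,has); (16,11,has); (16,12,has); (20,0,has); (20,17,has); (20,19,has); (21,1,has); (21,17,has); (21,18,has); (22,3,has); (22,18,has); (22,19,has); (23,17,has); (23,18,has); (23,19,has)
final:
nodes: 0:pt, 1:pt, 3:pt, 4:pt, 10:pt, 11:pt, 12:pt, 13:F, 14:F, 15:F, 16:F, 17:pt, 18:pt, 19:pt, 20:F, 21:F, 22:F, 23:F
edges: (13,1,has); (13,10,has); (13,12,has); (14,3,has); (14,10,has); (14,11,has); (15,4,has); (15,11,has); (15,12,has); (16,10,has); (16,11,has); (16,12,has); (20,0,has); (20,17,has); (20,19,has); (21,1,has); (21,17,has); (21,18,has); (22,3,has); (22,18,has); (22,19,has); (23,17,has); (23,18,has); (23,19,has)


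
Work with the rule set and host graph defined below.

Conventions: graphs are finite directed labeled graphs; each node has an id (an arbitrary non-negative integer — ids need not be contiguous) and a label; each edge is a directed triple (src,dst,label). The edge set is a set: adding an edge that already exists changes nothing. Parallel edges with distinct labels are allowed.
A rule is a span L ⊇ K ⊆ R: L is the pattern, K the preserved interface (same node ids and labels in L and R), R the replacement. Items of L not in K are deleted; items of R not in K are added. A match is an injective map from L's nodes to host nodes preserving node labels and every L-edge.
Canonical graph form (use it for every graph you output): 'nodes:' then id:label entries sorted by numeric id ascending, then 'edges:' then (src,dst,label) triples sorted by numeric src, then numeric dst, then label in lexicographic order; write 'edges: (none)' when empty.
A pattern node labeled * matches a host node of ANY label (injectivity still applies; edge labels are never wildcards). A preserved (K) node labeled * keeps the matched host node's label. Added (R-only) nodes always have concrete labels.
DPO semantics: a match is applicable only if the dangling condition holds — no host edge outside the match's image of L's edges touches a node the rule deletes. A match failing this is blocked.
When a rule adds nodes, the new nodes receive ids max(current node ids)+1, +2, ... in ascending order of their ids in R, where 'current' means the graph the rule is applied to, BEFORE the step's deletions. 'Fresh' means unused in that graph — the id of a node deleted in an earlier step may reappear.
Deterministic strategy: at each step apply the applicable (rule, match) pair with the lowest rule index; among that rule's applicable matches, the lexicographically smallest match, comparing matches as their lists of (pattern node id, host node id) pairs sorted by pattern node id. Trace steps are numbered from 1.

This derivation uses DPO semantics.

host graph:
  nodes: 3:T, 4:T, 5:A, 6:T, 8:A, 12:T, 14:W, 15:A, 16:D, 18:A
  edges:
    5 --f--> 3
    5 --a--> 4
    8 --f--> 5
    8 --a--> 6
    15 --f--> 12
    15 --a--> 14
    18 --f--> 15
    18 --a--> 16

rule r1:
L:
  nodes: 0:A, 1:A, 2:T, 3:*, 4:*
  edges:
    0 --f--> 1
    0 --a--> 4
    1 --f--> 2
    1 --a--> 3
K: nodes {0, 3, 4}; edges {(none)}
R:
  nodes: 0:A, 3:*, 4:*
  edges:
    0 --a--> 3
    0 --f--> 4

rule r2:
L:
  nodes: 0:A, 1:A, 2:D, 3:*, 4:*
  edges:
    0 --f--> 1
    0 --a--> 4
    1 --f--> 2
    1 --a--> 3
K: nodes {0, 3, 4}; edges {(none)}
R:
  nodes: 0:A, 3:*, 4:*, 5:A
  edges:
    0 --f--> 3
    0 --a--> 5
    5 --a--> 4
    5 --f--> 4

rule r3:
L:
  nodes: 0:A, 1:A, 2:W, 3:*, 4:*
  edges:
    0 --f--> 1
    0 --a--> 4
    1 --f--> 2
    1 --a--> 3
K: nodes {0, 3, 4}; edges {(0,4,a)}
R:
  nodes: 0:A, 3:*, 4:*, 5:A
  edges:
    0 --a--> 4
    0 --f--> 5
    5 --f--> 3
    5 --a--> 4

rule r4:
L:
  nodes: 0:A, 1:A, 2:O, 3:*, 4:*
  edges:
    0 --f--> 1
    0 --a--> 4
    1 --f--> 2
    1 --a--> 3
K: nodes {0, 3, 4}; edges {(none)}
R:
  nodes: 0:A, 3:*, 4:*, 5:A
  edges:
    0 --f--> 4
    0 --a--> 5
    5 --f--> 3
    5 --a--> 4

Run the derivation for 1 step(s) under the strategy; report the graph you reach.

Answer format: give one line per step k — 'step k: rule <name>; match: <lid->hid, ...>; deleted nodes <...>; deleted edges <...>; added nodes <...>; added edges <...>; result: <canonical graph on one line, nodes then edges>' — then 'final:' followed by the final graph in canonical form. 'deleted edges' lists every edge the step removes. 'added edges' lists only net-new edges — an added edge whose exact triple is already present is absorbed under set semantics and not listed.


step 1: rule r1; match: 0->8, 1->5, 2->3, 3->4, 4->6; deleted nodes 3, 5; deleted edges (5,3,f); (5,4,a); (8,5,f); (8,6,a); added nodes (none); added edges (8,4,a); (8,6,f); result: nodes: 4:T, 6:T, 8:A, 12:T, 14:W, 15:A, 16:D, 18:A edges: (8,4,a); (8,6,f); (15,12,f); (15,14,a); (18,15,f); (18,16,a)
final:
nodes: 4:T, 6:T, 8:A, 12:T, 14:W, 15:A, 16:D, 18:A
edges: (8,4,a); (8,6,f); (15,12,f); (15,14,a); (18,15,f); (18,16,a)


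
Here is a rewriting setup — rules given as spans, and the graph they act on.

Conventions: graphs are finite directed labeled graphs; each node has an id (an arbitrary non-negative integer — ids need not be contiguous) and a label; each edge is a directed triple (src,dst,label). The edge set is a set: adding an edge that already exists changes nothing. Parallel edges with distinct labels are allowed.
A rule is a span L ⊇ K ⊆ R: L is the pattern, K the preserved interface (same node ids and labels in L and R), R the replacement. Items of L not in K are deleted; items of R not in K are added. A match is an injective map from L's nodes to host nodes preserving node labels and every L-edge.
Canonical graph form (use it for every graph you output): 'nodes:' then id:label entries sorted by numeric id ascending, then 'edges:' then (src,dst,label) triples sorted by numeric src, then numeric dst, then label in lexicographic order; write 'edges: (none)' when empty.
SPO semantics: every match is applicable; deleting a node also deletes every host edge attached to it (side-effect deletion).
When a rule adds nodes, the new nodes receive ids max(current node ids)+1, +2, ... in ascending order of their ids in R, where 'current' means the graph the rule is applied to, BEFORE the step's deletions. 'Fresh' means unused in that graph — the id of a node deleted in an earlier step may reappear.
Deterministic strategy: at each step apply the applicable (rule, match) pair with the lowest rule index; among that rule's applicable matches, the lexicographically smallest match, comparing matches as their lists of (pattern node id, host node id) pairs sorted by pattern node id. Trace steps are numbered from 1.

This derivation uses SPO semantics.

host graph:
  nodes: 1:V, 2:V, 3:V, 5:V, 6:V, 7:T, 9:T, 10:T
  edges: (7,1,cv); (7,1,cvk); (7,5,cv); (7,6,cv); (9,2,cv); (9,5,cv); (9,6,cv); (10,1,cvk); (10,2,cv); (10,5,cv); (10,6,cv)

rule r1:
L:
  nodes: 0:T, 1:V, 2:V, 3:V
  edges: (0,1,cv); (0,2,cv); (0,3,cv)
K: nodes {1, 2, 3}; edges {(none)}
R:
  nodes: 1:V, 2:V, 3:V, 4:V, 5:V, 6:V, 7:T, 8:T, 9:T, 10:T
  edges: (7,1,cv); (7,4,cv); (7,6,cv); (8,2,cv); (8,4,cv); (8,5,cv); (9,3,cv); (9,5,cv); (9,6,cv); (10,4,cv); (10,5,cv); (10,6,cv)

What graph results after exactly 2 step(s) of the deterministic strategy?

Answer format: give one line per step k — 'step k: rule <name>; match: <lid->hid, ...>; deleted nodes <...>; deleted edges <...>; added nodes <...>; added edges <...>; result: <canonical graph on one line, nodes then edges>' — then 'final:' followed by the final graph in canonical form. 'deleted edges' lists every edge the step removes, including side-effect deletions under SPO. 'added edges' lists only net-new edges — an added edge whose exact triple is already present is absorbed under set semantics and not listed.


step 1: rule r1; match: 0->7, 1->1, 2->5, 3->6; deleted nodes 7; deleted edges (7,1,cv); (7,1,cvk); (7,5,cv); (7,6,cv); added nodes 11, 12, 13, 14, 15, 16, 17; added edges (14,1,cv); (14,11,cv); (14,13,cv); (15,5,cv); (15,11,cv); (15,12,cv); (16,6,cv); (16,12,cv); (16,13,cv); (17,11,cv); (17,12,cv); (17,13,cv); result: nodes: 1:V, 2:V, 3:V, 5:V, 6:V, 9:T, 10:T, 11:V, 12:V, 13:V, 14:T, 15:T, 16:T, 17:T edges: (9,2,cv); (9,5,cv); (9,6,cv); (10,1,cvk); (10,2,cv); (10,5,cv); (10,6,cv); (14,1,cv); (14,11,cv); (14,13,cv); (15,5,cv); (15,11,cv); (15,12,cv); (16,6,cv); (16,12,cv); (16,13,cv); (17,11,cv); (17,12,cv); (17,13,cv)
step 2: rule r1; match: 0->9, 1->2, 2->5, 3->6; deleted nodes 9; deleted edges (9,2,cv); (9,5,cv); (9,6,cv); added nodes 18, 19, 20, 21, 22, 23, 24; added edges (21,2,cv); (21,18,cv); (21,20,cv); (22,5,cv); (22,18,cv); (22,19,cv); (23,6,cv); (23,19,cv); (23,20,cv); (24,18,cv); (24,19,cv); (24,20,cv); result: nodes: 1:V, 2:V, 3:V, 5:V, 6:V, 10:T, 11:V, 12:V, 13:V, 14:T, 15:T, 16:T, 17:T, 18:V, 19:V, 20:V, 21:T, 22:T, 23:T, 24:T edges: (10,1,cvk); (10,2,cv); (10,5,cv); (10,6,cv); (14,1,cv); (14,11,cv); (14,13,cv); (15,5,cv); (15,11,cv); (15,12,cv); (16,6,cv); (16,12,cv); (16,13,cv); (17,11,cv); (17,12,cv); (17,13,cv); (21,2,cv); (21,18,cv); (21,20,cv); (22,5,cv); (22,18,cv); (22,19,cv); (23,6,cv); (23,19,cv); (23,20,cv); (24,18,cv); (24,19,cv); (24,20,cv)
final:
nodes: 1:V, 2:V, 3:V, 5:V, 6:V, 10:T, 11:V, 12:V, 13:V, 14:T, 15:T, 16:T, 17:T, 18:V, 19:V, 20:V, 21:T, 22:T, 23:T, 24:T
edges: (10,1,cvk); (10,2,cv); (10,5,cv); (10,6,cv); (14,1,cv); (14,11,cv); (14,13,cv); (15,5,cv); (15,11,cv); (15,12,cv); (16,6,cv); (16,12,cv); (16,13,cv); (17,11,cv); (17,12,cv); (17,13,cv); (21,2,cv); (21,18,cv); (21,20,cv); (22,5,cv); (22,18,cv); (22,19,cv); (23,6,cv); (23,19,cv); (23,20,cv); (24,18,cv); (24,19,cv); (24,20,cv)


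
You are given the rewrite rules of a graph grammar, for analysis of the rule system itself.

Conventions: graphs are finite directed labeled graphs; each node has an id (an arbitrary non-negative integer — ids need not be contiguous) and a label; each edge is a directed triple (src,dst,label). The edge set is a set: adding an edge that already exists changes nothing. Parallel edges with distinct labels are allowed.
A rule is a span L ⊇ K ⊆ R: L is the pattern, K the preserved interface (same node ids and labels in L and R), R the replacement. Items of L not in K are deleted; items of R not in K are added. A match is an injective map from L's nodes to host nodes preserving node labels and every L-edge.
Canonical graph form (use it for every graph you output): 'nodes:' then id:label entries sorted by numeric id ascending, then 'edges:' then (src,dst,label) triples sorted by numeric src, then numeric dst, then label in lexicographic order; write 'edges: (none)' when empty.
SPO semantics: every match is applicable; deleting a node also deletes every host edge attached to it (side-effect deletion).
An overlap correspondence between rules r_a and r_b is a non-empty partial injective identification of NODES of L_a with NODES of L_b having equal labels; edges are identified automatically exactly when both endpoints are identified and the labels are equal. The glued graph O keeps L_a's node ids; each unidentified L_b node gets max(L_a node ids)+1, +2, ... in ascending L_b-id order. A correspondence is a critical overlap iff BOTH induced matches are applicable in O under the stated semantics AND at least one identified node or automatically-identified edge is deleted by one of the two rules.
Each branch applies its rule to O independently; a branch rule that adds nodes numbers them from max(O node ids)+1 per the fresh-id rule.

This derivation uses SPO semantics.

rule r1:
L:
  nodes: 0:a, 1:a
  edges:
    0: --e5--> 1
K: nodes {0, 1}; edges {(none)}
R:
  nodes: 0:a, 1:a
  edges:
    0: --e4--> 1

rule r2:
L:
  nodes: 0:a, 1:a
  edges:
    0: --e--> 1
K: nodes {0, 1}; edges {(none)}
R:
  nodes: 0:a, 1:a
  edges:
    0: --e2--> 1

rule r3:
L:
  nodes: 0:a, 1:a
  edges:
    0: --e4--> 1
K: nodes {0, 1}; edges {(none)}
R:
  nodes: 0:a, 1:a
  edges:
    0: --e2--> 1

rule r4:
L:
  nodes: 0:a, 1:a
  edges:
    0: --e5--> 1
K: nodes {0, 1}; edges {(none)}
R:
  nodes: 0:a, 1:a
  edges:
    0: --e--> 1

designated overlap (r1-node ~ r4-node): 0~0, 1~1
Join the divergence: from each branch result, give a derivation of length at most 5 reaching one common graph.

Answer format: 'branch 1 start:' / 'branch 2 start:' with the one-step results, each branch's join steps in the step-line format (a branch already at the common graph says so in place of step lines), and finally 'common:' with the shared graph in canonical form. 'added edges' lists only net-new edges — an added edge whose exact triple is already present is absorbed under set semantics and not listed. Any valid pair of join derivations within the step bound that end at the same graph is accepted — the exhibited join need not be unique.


branch 1 start:
nodes: 0:a, 1:a
edges: (0,1,e4)
branch 2 start:
nodes: 0:a, 1:a
edges: (0,1,e)
branch 1 step 1: rule r3; match: 0->0, 1->1; deleted nodes (none); deleted edges (0,1,e4); added nodes (none); added edges (0,1,e2); result: nodes: 0:a, 1:a edges: (0,1,e2)
branch 2 step 1: rule r2; match: 0->0, 1->1; deleted nodes (none); deleted edges (0,1,e); added nodes (none); added edges (0,1,e2); result: nodes: 0:a, 1:a edges: (0,1,e2)
common:
nodes: 0:a, 1:a
edges: (0,1,e2)


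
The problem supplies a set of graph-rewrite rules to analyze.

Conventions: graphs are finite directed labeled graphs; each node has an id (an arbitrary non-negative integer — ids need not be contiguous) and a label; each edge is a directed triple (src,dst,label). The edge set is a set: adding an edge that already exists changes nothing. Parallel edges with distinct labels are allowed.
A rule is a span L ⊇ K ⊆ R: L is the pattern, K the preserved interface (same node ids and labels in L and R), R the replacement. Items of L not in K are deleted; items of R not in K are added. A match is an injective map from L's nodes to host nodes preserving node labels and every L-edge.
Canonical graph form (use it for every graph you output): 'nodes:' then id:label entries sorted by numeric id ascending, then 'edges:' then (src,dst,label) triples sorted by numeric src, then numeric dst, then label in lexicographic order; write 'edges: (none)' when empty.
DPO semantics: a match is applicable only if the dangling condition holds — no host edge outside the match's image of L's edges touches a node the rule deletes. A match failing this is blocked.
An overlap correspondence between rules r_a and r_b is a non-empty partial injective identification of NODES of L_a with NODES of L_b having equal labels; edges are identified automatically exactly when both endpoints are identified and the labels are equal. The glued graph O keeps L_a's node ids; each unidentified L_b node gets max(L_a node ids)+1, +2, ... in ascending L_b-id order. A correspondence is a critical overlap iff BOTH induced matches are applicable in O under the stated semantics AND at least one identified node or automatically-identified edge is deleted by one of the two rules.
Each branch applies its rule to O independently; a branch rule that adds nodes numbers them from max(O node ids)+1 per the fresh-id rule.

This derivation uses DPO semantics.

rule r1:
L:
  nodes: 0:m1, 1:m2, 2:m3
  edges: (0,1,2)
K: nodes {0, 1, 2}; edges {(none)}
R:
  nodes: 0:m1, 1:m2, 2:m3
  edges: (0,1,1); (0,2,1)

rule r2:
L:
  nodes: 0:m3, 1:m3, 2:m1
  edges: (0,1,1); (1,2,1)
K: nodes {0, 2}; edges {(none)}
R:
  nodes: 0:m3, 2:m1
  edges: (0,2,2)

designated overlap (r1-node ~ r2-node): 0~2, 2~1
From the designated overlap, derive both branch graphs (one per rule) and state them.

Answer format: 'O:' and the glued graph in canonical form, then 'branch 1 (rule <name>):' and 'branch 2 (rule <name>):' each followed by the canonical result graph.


O:
nodes: 0:m1, 1:m2, 2:m3, 3:m3
edges: (0,1,2); (2,0,1); (3,2,1)
branch 1 (rule r1):
nodes: 0:m1, 1:m2, 2:m3, 3:m3
edges: (0,1,1); (0,2,1); (2,0,1); (3,2,1)
branch 2 (rule r2):
nodes: 0:m1, 1:m2, 3:m3
edges: (0,1,2); (3,0,2)


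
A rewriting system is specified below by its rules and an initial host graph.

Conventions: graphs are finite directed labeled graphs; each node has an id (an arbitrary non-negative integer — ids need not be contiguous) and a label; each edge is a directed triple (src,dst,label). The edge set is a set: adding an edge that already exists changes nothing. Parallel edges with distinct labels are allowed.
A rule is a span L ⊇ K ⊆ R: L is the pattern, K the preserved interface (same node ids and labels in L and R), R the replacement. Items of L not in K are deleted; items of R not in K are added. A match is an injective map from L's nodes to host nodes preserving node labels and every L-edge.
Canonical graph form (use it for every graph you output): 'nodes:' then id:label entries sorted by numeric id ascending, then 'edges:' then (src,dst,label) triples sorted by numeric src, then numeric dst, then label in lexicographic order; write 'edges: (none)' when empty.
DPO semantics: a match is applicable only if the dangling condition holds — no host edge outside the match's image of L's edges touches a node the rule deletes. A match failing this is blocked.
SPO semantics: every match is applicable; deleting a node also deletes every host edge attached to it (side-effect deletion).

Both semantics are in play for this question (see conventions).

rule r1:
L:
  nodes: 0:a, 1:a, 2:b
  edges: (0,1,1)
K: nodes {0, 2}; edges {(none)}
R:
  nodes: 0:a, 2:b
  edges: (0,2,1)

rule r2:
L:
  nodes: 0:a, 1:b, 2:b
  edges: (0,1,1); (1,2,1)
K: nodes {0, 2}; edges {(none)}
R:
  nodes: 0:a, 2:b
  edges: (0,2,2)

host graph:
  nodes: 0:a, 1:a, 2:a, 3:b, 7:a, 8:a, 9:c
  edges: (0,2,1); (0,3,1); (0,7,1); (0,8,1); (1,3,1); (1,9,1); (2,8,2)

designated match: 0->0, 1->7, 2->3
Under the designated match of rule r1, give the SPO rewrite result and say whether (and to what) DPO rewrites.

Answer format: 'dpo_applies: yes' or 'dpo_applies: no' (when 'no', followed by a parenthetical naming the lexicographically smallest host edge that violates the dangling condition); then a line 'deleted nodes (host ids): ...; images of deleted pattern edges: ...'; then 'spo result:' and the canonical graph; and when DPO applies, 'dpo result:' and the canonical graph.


dpo_applies: yes
deleted nodes (host ids): 7; images of deleted pattern edges: (0,7,1)
spo result:
nodes: 0:a, 1:a, 2:a, 3:b, 8:a, 9:c
edges: (0,2,1); (0,3,1); (0,8,1); (1,3,1); (1,9,1); (2,8,2)
dpo result:
nodes: 0:a, 1:a, 2:a, 3:b, 8:a, 9:c
edges: (0,2,1); (0,3,1); (0,8,1); (1,3,1); (1,9,1); (2,8,2)


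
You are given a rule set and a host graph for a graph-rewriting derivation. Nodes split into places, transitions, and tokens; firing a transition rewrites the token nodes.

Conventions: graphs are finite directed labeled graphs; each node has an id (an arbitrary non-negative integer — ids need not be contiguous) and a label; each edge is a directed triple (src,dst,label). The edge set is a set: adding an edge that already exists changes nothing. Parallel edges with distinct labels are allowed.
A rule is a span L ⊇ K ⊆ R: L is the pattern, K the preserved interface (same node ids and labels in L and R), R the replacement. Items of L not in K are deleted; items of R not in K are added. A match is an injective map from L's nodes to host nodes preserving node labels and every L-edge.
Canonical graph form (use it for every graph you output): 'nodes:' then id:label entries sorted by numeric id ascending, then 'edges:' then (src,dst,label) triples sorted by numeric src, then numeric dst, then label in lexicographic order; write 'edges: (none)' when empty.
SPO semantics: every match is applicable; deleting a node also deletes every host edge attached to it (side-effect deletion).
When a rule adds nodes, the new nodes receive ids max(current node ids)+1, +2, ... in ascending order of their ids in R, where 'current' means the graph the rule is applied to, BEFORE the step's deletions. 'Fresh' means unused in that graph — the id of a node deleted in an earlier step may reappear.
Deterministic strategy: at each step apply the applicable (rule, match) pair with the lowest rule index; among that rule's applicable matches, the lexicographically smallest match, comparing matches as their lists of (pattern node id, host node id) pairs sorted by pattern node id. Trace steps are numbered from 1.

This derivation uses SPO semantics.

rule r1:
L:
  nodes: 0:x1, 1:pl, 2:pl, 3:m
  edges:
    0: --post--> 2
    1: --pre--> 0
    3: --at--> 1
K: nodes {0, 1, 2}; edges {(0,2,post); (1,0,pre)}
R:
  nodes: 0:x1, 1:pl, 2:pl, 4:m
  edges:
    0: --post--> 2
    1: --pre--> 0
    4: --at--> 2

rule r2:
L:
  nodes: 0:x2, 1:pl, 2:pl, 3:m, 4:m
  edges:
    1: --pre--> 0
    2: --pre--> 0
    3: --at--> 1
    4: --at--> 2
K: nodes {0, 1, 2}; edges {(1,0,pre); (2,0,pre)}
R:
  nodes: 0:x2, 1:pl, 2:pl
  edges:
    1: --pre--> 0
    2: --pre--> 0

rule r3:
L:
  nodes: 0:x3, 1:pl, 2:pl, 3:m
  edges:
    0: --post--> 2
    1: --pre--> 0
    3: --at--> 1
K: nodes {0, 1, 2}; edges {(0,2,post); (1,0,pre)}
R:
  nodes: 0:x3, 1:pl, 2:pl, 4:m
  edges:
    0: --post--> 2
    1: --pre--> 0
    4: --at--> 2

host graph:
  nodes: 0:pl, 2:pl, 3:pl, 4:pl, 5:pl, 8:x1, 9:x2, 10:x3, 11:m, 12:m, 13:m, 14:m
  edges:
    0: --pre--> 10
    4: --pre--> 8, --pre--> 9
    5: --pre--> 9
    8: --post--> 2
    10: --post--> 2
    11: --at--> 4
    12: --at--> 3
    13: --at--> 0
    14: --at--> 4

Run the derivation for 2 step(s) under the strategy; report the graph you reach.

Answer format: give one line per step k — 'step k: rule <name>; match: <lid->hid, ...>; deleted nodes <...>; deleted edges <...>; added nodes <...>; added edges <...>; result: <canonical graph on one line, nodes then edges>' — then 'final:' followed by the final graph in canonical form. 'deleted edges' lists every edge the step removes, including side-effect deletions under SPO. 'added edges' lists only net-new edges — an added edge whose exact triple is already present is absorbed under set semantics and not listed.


step 1: rule r1; match: 0->8, 1->4, 2->2, 3->11; deleted nodes 11; deleted edges (11,4,at); added nodes 15; added edges (15,2,at); result: nodes: 0:pl, 2:pl, 3:pl, 4:pl, 5:pl, 8:x1, 9:x2, 10:x3, 12:m, 13:m, 14:m, 15:m edges: (0,10,pre); (4,8,pre); (4,9,pre); (5,9,pre); (8,2,post); (10,2,post); (12,3,at); (13,0,at); (14,4,at); (15,2,at)
step 2: rule r1; match: 0->8, 1->4, 2->2, 3->14; deleted nodes 14; deleted edges (14,4,at); added nodes 16; added edges (16,2,at); result: nodes: 0:pl, 2:pl, 3:pl, 4:pl, 5:pl, 8:x1, 9:x2, 10:x3, 12:m, 13:m, 15:m, 16:m edges: (0,10,pre); (4,8,pre); (4,9,pre); (5,9,pre); (8,2,post); (10,2,post); (12,3,at); (13,0,at); (15,2,at); (16,2,at)
final:
nodes: 0:pl, 2:pl, 3:pl, 4:pl, 5:pl, 8:x1, 9:x2, 10:x3, 12:m, 13:m, 15:m, 16:m
edges: (0,10,pre); (4,8,pre); (4,9,pre); (5,9,pre); (8,2,post); (10,2,post); (12,3,at); (13,0,at); (15,2,at); (16,2,at)
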